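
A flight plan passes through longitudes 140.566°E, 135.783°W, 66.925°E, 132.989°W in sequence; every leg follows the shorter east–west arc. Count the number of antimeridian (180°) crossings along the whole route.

Leg 1: +140.566° → -135.783°, shortest Δλ = 83.651° (east) — crosses 180°.
Leg 2: -135.783° → +66.925°, shortest Δλ = -157.292° (west) — crosses 180°.
Leg 3: +66.925° → -132.989°, shortest Δλ = 160.086° (east) — crosses 180°.
Total crossings: 3.

3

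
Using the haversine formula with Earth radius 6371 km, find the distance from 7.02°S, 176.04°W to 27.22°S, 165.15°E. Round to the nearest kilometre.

Δλ = 165.15 − -176.04 = 341.19°; wrapped into (−180°, 180°]: -18.81°.
Δφ = -27.22 − -7.02 = -20.20°.
a = sin²(Δφ/2) + cos φ₁ · cos φ₂ · sin²(Δλ/2) = 0.054322.
c = 2·atan2(√a, √(1−a)) = 0.47047 rad → d = 6371·c ≈ 2997.35 km.

2997 km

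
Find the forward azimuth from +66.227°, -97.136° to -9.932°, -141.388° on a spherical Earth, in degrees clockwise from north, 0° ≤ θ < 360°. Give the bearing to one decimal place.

Δλ = -141.388 − -97.136 = -44.252°.
θ = atan2( sin Δλ · cos φ₂ , cos φ₁ · sin φ₂ − sin φ₁ · cos φ₂ · cos Δλ )
  = atan2(-0.68736, -0.71521) = -136.137° → normalised to [0°, 360°): 223.863°.

223.9°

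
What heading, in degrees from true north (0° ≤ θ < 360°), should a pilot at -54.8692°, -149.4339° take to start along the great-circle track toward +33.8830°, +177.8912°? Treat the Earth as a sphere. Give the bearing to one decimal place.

333.3°

Δλ = 177.8912 − -149.4339 = 327.3251°; wrapped into (−180°, 180°]: -32.6749°.
θ = atan2( sin Δλ · cos φ₂ , cos φ₁ · sin φ₂ − sin φ₁ · cos φ₂ · cos Δλ )
  = atan2(-0.44819, 0.89232) = -26.669° → normalised to [0°, 360°): 333.331°.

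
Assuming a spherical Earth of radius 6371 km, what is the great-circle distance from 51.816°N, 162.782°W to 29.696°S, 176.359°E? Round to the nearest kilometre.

Δλ = 176.359 − -162.782 = 339.141°; wrapped into (−180°, 180°]: -20.859°.
Δφ = -29.696 − 51.816 = -81.512°.
a = sin²(Δφ/2) + cos φ₁ · cos φ₂ · sin²(Δλ/2) = 0.443796.
c = 2·atan2(√a, √(1−a)) = 1.45815 rad → d = 6371·c ≈ 9289.88 km.

9290 km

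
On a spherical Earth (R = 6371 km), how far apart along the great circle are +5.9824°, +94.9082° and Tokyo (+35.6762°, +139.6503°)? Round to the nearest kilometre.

5627 km

Δλ = 139.6503 − 94.9082 = 44.7421°.
Δφ = 35.6762 − 5.9824 = 29.6938°.
a = sin²(Δφ/2) + cos φ₁ · cos φ₂ · sin²(Δλ/2) = 0.182689.
c = 2·atan2(√a, √(1−a)) = 0.88328 rad → d = 6371·c ≈ 5627.36 km.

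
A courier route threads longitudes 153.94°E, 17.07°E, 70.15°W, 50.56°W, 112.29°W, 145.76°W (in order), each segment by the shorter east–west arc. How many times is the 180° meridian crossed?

Leg 1: +153.94° → +17.07°, shortest Δλ = -136.87° (west) — does not cross 180°.
Leg 2: +17.07° → -70.15°, shortest Δλ = -87.22° (west) — does not cross 180°.
Leg 3: -70.15° → -50.56°, shortest Δλ = 19.59° (east) — does not cross 180°.
Leg 4: -50.56° → -112.29°, shortest Δλ = -61.73° (west) — does not cross 180°.
Leg 5: -112.29° → -145.76°, shortest Δλ = -33.47° (west) — does not cross 180°.
Total crossings: 0.

0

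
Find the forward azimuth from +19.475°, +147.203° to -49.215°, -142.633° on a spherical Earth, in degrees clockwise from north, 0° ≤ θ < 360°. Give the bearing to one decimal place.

142.0°

Δλ = -142.633 − 147.203 = -289.836°; wrapped into (−180°, 180°]: 70.164°.
θ = atan2( sin Δλ · cos φ₂ , cos φ₁ · sin φ₂ − sin φ₁ · cos φ₂ · cos Δλ )
  = atan2(0.61447, -0.78775) = 142.045° → normalised to [0°, 360°): 142.045°.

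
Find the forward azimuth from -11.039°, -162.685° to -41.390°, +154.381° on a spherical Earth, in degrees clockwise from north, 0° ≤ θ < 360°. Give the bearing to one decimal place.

223.2°

Δλ = 154.381 − -162.685 = 317.066°; wrapped into (−180°, 180°]: -42.934°.
θ = atan2( sin Δλ · cos φ₂ , cos φ₁ · sin φ₂ − sin φ₁ · cos φ₂ · cos Δλ )
  = atan2(-0.51102, -0.54377) = -136.779° → normalised to [0°, 360°): 223.221°.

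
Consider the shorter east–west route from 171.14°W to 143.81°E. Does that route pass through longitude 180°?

Yes

Naïve |143.81 − -171.14| = 314.95° > 180°, so the shorter arc goes the other way round — across 180°.
Signed shortest Δλ = ((143.81 − -171.14 + 180) mod 360) − 180 = -45.05°.
Going west by 45.05° from -171.14° passes through 180° before reaching +143.81°.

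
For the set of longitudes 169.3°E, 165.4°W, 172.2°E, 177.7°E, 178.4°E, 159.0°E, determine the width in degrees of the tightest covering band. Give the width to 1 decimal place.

Sort the longitudes: -165.4°, +159.0°, +169.3°, +172.2°, +177.7°, +178.4°.
Eastward gaps between consecutive values (wrapping around): 324.4°, 10.3°, 2.9°, 5.5°, 0.7°, 16.2°.
Largest gap = 324.4° ⇒ minimal covering band is its complement: 360° − 324.4° = 35.6°.
Band runs from +159.0° eastward to -165.4°, crossing the antimeridian.

35.6°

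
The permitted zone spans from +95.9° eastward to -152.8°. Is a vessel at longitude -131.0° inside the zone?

Band width going east from +95.9° to -152.8°: ((-152.8 − 95.9) mod 360) = 111.3°.
Offset of -131.0° east of the west edge: ((-131.0 − 95.9) mod 360) = 133.1°.
133.1° > 111.3° ⇒ outside.

No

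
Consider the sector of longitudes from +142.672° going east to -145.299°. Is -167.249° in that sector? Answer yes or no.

Band width going east from +142.672° to -145.299°: ((-145.299 − 142.672) mod 360) = 72.029°.
Offset of -167.249° east of the west edge: ((-167.249 − 142.672) mod 360) = 50.079°.
50.079° ≤ 72.029° ⇒ inside.

Yes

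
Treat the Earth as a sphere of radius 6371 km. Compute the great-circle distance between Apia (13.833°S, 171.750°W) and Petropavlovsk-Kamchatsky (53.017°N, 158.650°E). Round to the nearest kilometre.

7953 km

Δλ = 158.650 − -171.750 = 330.400°; wrapped into (−180°, 180°]: -29.600°.
Δφ = 53.017 − -13.833 = 66.850°.
a = sin²(Δφ/2) + cos φ₁ · cos φ₂ · sin²(Δλ/2) = 0.341546.
c = 2·atan2(√a, √(1−a)) = 1.24833 rad → d = 6371·c ≈ 7953.10 km.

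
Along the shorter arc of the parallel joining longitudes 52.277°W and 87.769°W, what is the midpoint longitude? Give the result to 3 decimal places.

70.023°W

Signed shortest Δλ from -52.277° to -87.769° is -35.492°.
Midpoint longitude = -52.277° + (-35.492°)/2 = -52.277° − 17.746° = -70.023°.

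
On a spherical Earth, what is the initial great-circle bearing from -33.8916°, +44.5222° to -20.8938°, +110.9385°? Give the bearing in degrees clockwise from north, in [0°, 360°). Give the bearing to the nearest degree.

Δλ = 110.9385 − 44.5222 = 66.4163°.
θ = atan2( sin Δλ · cos φ₂ , cos φ₁ · sin φ₂ − sin φ₁ · cos φ₂ · cos Δλ )
  = atan2(0.85621, -0.08761) = 95.843° → normalised to [0°, 360°): 95.843°.

96°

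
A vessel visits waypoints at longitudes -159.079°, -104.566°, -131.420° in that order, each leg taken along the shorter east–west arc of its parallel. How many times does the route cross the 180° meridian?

0

Leg 1: -159.079° → -104.566°, shortest Δλ = 54.513° (east) — does not cross 180°.
Leg 2: -104.566° → -131.420°, shortest Δλ = -26.854° (west) — does not cross 180°.
Total crossings: 0.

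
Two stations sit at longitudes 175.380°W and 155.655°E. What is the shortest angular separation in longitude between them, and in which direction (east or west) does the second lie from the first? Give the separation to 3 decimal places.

28.965° west

Raw difference: 155.655 − -175.380 = 331.035°.
Normalise into (−180°, 180°]: 331.035° − 360° = -28.965°.
Negative ⇒ the second point lies to the west; separation 28.965°.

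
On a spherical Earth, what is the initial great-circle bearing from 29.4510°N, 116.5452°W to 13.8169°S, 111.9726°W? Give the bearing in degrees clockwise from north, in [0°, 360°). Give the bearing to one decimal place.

Δλ = -111.9726 − -116.5452 = 4.5726°.
θ = atan2( sin Δλ · cos φ₂ , cos φ₁ · sin φ₂ − sin φ₁ · cos φ₂ · cos Δλ )
  = atan2(0.07742, -0.68389) = 173.542° → normalised to [0°, 360°): 173.542°.

173.5°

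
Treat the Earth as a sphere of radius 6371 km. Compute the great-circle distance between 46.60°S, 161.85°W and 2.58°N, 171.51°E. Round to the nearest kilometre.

6059 km

Δλ = 171.51 − -161.85 = 333.36°; wrapped into (−180°, 180°]: -26.64°.
Δφ = 2.58 − -46.60 = 49.18°.
a = sin²(Δφ/2) + cos φ₁ · cos φ₂ · sin²(Δλ/2) = 0.209591.
c = 2·atan2(√a, √(1−a)) = 0.95106 rad → d = 6371·c ≈ 6059.22 km.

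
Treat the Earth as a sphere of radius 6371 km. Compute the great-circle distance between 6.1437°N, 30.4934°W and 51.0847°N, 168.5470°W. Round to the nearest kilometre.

Δλ = -168.5470 − -30.4934 = -138.0536°.
Δφ = 51.0847 − 6.1437 = 44.9410°.
a = sin²(Δφ/2) + cos φ₁ · cos φ₂ · sin²(Δλ/2) = 0.690630.
c = 2·atan2(√a, √(1−a)) = 1.96196 rad → d = 6371·c ≈ 12499.62 km.

12500 km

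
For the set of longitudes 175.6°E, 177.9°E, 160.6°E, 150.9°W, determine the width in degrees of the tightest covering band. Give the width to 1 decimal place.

48.5°

Sort the longitudes: -150.9°, +160.6°, +175.6°, +177.9°.
Eastward gaps between consecutive values (wrapping around): 311.5°, 15.0°, 2.3°, 31.2°.
Largest gap = 311.5° ⇒ minimal covering band is its complement: 360° − 311.5° = 48.5°.
Band runs from +160.6° eastward to -150.9°, crossing the antimeridian.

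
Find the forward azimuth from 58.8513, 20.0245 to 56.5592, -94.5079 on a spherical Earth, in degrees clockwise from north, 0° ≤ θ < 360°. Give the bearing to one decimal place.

321.4°

Δλ = -94.5079 − 20.0245 = -114.5324°.
θ = atan2( sin Δλ · cos φ₂ , cos φ₁ · sin φ₂ − sin φ₁ · cos φ₂ · cos Δλ )
  = atan2(-0.50133, 0.62745) = -38.624° → normalised to [0°, 360°): 321.376°.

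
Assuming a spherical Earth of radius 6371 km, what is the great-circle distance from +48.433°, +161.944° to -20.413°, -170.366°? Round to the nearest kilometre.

Δλ = -170.366 − 161.944 = -332.310°; wrapped into (−180°, 180°]: 27.690°.
Δφ = -20.413 − 48.433 = -68.846°.
a = sin²(Δφ/2) + cos φ₁ · cos φ₂ · sin²(Δλ/2) = 0.355170.
c = 2·atan2(√a, √(1−a)) = 1.27692 rad → d = 6371·c ≈ 8135.28 km.

8135 km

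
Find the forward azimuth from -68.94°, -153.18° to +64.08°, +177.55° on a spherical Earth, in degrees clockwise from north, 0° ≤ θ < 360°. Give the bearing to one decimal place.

Δλ = 177.55 − -153.18 = 330.73°; wrapped into (−180°, 180°]: -29.27°.
θ = atan2( sin Δλ · cos φ₂ , cos φ₁ · sin φ₂ − sin φ₁ · cos φ₂ · cos Δλ )
  = atan2(-0.21372, 0.67903) = -17.471° → normalised to [0°, 360°): 342.529°.

342.5°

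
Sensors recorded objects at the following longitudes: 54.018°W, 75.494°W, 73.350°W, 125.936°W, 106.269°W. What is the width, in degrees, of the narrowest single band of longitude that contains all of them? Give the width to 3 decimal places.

Sort the longitudes: -125.936°, -106.269°, -75.494°, -73.350°, -54.018°.
Eastward gaps between consecutive values (wrapping around): 19.667°, 30.775°, 2.144°, 19.332°, 288.082°.
Largest gap = 288.082° ⇒ minimal covering band is its complement: 360° − 288.082° = 71.918°.
Band runs from -125.936° eastward to -54.018°.

71.918°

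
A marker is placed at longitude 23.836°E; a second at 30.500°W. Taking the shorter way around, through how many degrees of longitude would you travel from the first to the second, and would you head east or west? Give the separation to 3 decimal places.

Raw difference: -30.500 − 23.836 = -54.336°.
Normalise into (−180°, 180°]: -54.336° stays -54.336°.
Negative ⇒ the second point lies to the west; separation 54.336°.

54.336° west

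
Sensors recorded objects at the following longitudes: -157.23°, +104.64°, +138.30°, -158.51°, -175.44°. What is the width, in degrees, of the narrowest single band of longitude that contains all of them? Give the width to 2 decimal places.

98.13°

Sort the longitudes: -175.44°, -158.51°, -157.23°, +104.64°, +138.30°.
Eastward gaps between consecutive values (wrapping around): 16.93°, 1.28°, 261.87°, 33.66°, 46.26°.
Largest gap = 261.87° ⇒ minimal covering band is its complement: 360° − 261.87° = 98.13°.
Band runs from +104.64° eastward to -157.23°, crossing the antimeridian.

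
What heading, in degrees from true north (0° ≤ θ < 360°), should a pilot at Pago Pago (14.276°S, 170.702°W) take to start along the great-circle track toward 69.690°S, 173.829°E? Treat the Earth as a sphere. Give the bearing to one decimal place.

Δλ = 173.829 − -170.702 = 344.531°; wrapped into (−180°, 180°]: -15.469°.
θ = atan2( sin Δλ · cos φ₂ , cos φ₁ · sin φ₂ − sin φ₁ · cos φ₂ · cos Δλ )
  = atan2(-0.09258, -0.82638) = -173.608° → normalised to [0°, 360°): 186.392°.

186.4°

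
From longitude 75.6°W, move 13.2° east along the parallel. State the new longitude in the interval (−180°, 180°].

Start at -75.6°; shift +13.2° → -62.4°.
-62.4° already lies in (−180°, 180°].

62.4°W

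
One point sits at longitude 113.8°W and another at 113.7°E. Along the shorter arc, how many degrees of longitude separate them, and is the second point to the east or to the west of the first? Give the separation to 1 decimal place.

Raw difference: 113.7 − -113.8 = 227.5°.
Normalise into (−180°, 180°]: 227.5° − 360° = -132.5°.
Negative ⇒ the second point lies to the west; separation 132.5°.

132.5° west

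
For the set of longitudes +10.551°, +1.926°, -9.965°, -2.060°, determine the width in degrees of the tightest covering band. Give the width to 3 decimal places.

20.516°

Sort the longitudes: -9.965°, -2.060°, +1.926°, +10.551°.
Eastward gaps between consecutive values (wrapping around): 7.905°, 3.986°, 8.625°, 339.484°.
Largest gap = 339.484° ⇒ minimal covering band is its complement: 360° − 339.484° = 20.516°.
Band runs from -9.965° eastward to +10.551°.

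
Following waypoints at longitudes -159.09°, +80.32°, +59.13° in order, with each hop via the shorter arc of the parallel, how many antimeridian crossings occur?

Leg 1: -159.09° → +80.32°, shortest Δλ = -120.59° (west) — crosses 180°.
Leg 2: +80.32° → +59.13°, shortest Δλ = -21.19° (west) — does not cross 180°.
Total crossings: 1.

1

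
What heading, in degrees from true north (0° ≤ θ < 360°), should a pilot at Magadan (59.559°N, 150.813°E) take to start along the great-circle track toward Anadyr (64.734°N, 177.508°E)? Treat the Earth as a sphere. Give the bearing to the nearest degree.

Δλ = 177.508 − 150.813 = 26.695°.
θ = atan2( sin Δλ · cos φ₂ , cos φ₁ · sin φ₂ − sin φ₁ · cos φ₂ · cos Δλ )
  = atan2(0.19175, 0.12942) = 55.982° → normalised to [0°, 360°): 55.982°.

56°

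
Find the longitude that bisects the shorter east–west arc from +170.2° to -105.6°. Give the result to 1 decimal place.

Signed shortest Δλ from +170.2° to -105.6° is +84.2°.
Midpoint longitude = +170.2° + (+84.2°)/2 = +170.2° + 42.1° = +212.3°.
Normalise into (−180°, 180°]: -147.7°.
(The naïve average (+170.2 + -105.6)/2 = 32.3° is on the wrong side of the globe.)

-147.7°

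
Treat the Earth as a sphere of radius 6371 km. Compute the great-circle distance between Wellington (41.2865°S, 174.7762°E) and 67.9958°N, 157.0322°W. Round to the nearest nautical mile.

6684 nmi

Δλ = -157.0322 − 174.7762 = -331.8084°; wrapped into (−180°, 180°]: 28.1916°.
Δφ = 67.9958 − -41.2865 = 109.2823°.
a = sin²(Δφ/2) + cos φ₁ · cos φ₂ · sin²(Δλ/2) = 0.681810.
c = 2·atan2(√a, √(1−a)) = 1.94295 rad → d = 6371·c ≈ 12378.52 km ≈ 6683.87 nmi.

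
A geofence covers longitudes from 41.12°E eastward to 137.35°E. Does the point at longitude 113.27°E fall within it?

Yes

Band width going east from +41.12° to +137.35°: ((137.35 − 41.12) mod 360) = 96.23°.
Offset of +113.27° east of the west edge: ((113.27 − 41.12) mod 360) = 72.15°.
72.15° ≤ 96.23° ⇒ inside.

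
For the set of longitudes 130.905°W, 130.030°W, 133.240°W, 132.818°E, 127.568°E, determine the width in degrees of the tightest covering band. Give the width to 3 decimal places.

Sort the longitudes: -133.240°, -130.905°, -130.030°, +127.568°, +132.818°.
Eastward gaps between consecutive values (wrapping around): 2.335°, 0.875°, 257.598°, 5.250°, 93.942°.
Largest gap = 257.598° ⇒ minimal covering band is its complement: 360° − 257.598° = 102.402°.
Band runs from +127.568° eastward to -130.030°, crossing the antimeridian.

102.402°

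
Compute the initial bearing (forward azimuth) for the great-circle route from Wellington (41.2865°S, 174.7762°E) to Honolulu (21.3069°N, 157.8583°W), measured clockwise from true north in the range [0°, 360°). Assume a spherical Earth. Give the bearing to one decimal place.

Δλ = -157.8583 − 174.7762 = -332.6345°; wrapped into (−180°, 180°]: 27.3655°.
θ = atan2( sin Δλ · cos φ₂ , cos φ₁ · sin φ₂ − sin φ₁ · cos φ₂ · cos Δλ )
  = atan2(0.42825, 0.81897) = 27.605° → normalised to [0°, 360°): 27.605°.

27.6°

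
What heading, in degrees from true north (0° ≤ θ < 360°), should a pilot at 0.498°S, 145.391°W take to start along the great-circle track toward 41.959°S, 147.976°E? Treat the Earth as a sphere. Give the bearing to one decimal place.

225.7°

Δλ = 147.976 − -145.391 = 293.367°; wrapped into (−180°, 180°]: -66.633°.
θ = atan2( sin Δλ · cos φ₂ , cos φ₁ · sin φ₂ − sin φ₁ · cos φ₂ · cos Δλ )
  = atan2(-0.68263, -0.66601) = -134.294° → normalised to [0°, 360°): 225.706°.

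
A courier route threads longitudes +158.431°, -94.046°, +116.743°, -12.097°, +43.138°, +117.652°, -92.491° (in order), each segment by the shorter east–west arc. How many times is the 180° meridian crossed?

Leg 1: +158.431° → -94.046°, shortest Δλ = 107.523° (east) — crosses 180°.
Leg 2: -94.046° → +116.743°, shortest Δλ = -149.211° (west) — crosses 180°.
Leg 3: +116.743° → -12.097°, shortest Δλ = -128.84° (west) — does not cross 180°.
Leg 4: -12.097° → +43.138°, shortest Δλ = 55.235° (east) — does not cross 180°.
Leg 5: +43.138° → +117.652°, shortest Δλ = 74.514° (east) — does not cross 180°.
Leg 6: +117.652° → -92.491°, shortest Δλ = 149.857° (east) — crosses 180°.
Total crossings: 3.

3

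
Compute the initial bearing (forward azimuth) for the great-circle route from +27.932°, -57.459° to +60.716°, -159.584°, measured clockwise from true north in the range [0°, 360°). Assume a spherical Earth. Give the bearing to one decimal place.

329.7°

Δλ = -159.584 − -57.459 = -102.125°.
θ = atan2( sin Δλ · cos φ₂ , cos φ₁ · sin φ₂ − sin φ₁ · cos φ₂ · cos Δλ )
  = atan2(-0.47823, 0.81872) = -30.290° → normalised to [0°, 360°): 329.710°.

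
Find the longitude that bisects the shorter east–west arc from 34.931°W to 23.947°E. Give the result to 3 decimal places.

5.492°W

Signed shortest Δλ from -34.931° to +23.947° is +58.878°.
Midpoint longitude = -34.931° + (+58.878°)/2 = -34.931° + 29.439° = -5.492°.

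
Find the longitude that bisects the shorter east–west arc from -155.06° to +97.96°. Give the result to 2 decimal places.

+151.45°

Signed shortest Δλ from -155.06° to +97.96° is -106.98°.
Midpoint longitude = -155.06° + (-106.98°)/2 = -155.06° − 53.49° = -208.55°.
Normalise into (−180°, 180°]: +151.45°.
(The naïve average (-155.06 + +97.96)/2 = -28.55° is on the wrong side of the globe.)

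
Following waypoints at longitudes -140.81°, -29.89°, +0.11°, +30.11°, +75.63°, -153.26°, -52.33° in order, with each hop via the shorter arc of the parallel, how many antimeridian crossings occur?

1

Leg 1: -140.81° → -29.89°, shortest Δλ = 110.92° (east) — does not cross 180°.
Leg 2: -29.89° → +0.11°, shortest Δλ = 30.0° (east) — does not cross 180°.
Leg 3: +0.11° → +30.11°, shortest Δλ = 30.0° (east) — does not cross 180°.
Leg 4: +30.11° → +75.63°, shortest Δλ = 45.52° (east) — does not cross 180°.
Leg 5: +75.63° → -153.26°, shortest Δλ = 131.11° (east) — crosses 180°.
Leg 6: -153.26° → -52.33°, shortest Δλ = 100.93° (east) — does not cross 180°.
Total crossings: 1.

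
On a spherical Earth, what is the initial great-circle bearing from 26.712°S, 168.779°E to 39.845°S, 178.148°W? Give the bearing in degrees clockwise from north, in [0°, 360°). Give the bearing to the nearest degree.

144°

Δλ = -178.148 − 168.779 = -346.927°; wrapped into (−180°, 180°]: 13.073°.
θ = atan2( sin Δλ · cos φ₂ , cos φ₁ · sin φ₂ − sin φ₁ · cos φ₂ · cos Δλ )
  = atan2(0.17367, -0.23616) = 143.670° → normalised to [0°, 360°): 143.670°.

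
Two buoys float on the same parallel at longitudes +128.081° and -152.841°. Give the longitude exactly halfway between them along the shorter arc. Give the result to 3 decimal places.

+167.620°

Signed shortest Δλ from +128.081° to -152.841° is +79.078°.
Midpoint longitude = +128.081° + (+79.078°)/2 = +128.081° + 39.539° = +167.620°.
(The naïve average (+128.081 + -152.841)/2 = -12.38° is on the wrong side of the globe.)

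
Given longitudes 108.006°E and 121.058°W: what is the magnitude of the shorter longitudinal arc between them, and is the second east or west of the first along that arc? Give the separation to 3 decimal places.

130.936° east

Raw difference: -121.058 − 108.006 = -229.064°.
Normalise into (−180°, 180°]: -229.064° + 360° = 130.936°.
Positive ⇒ the second point lies to the east; separation 130.936°.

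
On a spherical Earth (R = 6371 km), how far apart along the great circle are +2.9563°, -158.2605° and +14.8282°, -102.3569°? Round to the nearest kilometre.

Δλ = -102.3569 − -158.2605 = 55.9036°.
Δφ = 14.8282 − 2.9563 = 11.8719°.
a = sin²(Δφ/2) + cos φ₁ · cos φ₂ · sin²(Δλ/2) = 0.222802.
c = 2·atan2(√a, √(1−a)) = 0.98316 rad → d = 6371·c ≈ 6263.71 km.

6264 km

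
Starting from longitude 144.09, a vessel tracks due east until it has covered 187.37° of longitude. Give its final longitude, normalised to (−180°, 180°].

-28.54°

Start at +144.09°; shift +187.37° → +331.46°.
+331.46° lies outside (−180°, 180°]; subtract 360° → -28.54°.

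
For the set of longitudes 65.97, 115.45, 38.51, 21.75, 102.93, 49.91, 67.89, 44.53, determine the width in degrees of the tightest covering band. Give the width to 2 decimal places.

93.70°

Sort the longitudes: +21.75°, +38.51°, +44.53°, +49.91°, +65.97°, +67.89°, +102.93°, +115.45°.
Eastward gaps between consecutive values (wrapping around): 16.76°, 6.02°, 5.38°, 16.06°, 1.92°, 35.04°, 12.52°, 266.30°.
Largest gap = 266.30° ⇒ minimal covering band is its complement: 360° − 266.30° = 93.70°.
Band runs from +21.75° eastward to +115.45°.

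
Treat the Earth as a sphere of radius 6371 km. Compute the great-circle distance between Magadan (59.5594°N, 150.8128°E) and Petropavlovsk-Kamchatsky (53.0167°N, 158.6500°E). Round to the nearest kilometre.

872 km

Δλ = 158.6500 − 150.8128 = 7.8372°.
Δφ = 53.0167 − 59.5594 = -6.5427°.
a = sin²(Δφ/2) + cos φ₁ · cos φ₂ · sin²(Δλ/2) = 0.004680.
c = 2·atan2(√a, √(1−a)) = 0.13693 rad → d = 6371·c ≈ 872.35 km.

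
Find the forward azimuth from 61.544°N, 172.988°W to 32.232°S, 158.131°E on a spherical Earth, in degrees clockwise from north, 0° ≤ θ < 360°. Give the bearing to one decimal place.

Δλ = 158.131 − -172.988 = 331.119°; wrapped into (−180°, 180°]: -28.881°.
θ = atan2( sin Δλ · cos φ₂ , cos φ₁ · sin φ₂ − sin φ₁ · cos φ₂ · cos Δλ )
  = atan2(-0.40856, -0.90533) = -155.711° → normalised to [0°, 360°): 204.289°.

204.3°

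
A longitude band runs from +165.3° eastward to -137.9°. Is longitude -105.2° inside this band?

Band width going east from +165.3° to -137.9°: ((-137.9 − 165.3) mod 360) = 56.8°.
Offset of -105.2° east of the west edge: ((-105.2 − 165.3) mod 360) = 89.5°.
89.5° > 56.8° ⇒ outside.

No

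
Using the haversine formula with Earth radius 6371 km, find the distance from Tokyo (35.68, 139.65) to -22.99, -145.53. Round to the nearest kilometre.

Δλ = -145.53 − 139.65 = -285.18°; wrapped into (−180°, 180°]: 74.82°.
Δφ = -22.99 − 35.68 = -58.67°.
a = sin²(Δφ/2) + cos φ₁ · cos φ₂ · sin²(Δλ/2) = 0.515999.
c = 2·atan2(√a, √(1−a)) = 1.60280 rad → d = 6371·c ≈ 10211.44 km.

10211 km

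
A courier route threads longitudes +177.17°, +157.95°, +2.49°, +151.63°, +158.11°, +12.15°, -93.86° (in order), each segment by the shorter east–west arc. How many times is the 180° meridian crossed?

0

Leg 1: +177.17° → +157.95°, shortest Δλ = -19.22° (west) — does not cross 180°.
Leg 2: +157.95° → +2.49°, shortest Δλ = -155.46° (west) — does not cross 180°.
Leg 3: +2.49° → +151.63°, shortest Δλ = 149.14° (east) — does not cross 180°.
Leg 4: +151.63° → +158.11°, shortest Δλ = 6.48° (east) — does not cross 180°.
Leg 5: +158.11° → +12.15°, shortest Δλ = -145.96° (west) — does not cross 180°.
Leg 6: +12.15° → -93.86°, shortest Δλ = -106.01° (west) — does not cross 180°.
Total crossings: 0.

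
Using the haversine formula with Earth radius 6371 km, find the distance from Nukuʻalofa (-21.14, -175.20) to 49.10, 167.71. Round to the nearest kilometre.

7992 km

Δλ = 167.71 − -175.20 = 342.91°; wrapped into (−180°, 180°]: -17.09°.
Δφ = 49.10 − -21.14 = 70.24°.
a = sin²(Δφ/2) + cos φ₁ · cos φ₂ · sin²(Δλ/2) = 0.344442.
c = 2·atan2(√a, √(1−a)) = 1.25443 rad → d = 6371·c ≈ 7991.97 km.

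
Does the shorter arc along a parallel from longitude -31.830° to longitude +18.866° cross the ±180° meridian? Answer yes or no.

Signed shortest Δλ = ((18.866 − -31.830 + 180) mod 360) − 180 = 50.696°.
Going east by 50.696° from -31.830° reaches +18.866° without touching 180°.

No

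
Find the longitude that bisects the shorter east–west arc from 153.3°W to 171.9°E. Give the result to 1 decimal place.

Signed shortest Δλ from -153.3° to +171.9° is -34.8°.
Midpoint longitude = -153.3° + (-34.8°)/2 = -153.3° − 17.4° = -170.7°.
(The naïve average (-153.3 + +171.9)/2 = 9.3° is on the wrong side of the globe.)

170.7°W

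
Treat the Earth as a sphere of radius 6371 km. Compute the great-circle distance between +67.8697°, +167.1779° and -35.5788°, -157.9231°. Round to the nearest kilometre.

Δλ = -157.9231 − 167.1779 = -325.1010°; wrapped into (−180°, 180°]: 34.8990°.
Δφ = -35.5788 − 67.8697 = -103.4485°.
a = sin²(Δφ/2) + cos φ₁ · cos φ₂ · sin²(Δλ/2) = 0.643836.
c = 2·atan2(√a, √(1−a)) = 1.86259 rad → d = 6371·c ≈ 11866.57 km.

11867 km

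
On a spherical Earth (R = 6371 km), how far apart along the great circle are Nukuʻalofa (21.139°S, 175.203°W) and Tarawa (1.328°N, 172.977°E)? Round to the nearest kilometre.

Δλ = 172.977 − -175.203 = 348.180°; wrapped into (−180°, 180°]: -11.820°.
Δφ = 1.328 − -21.139 = 22.467°.
a = sin²(Δφ/2) + cos φ₁ · cos φ₂ · sin²(Δλ/2) = 0.047836.
c = 2·atan2(√a, √(1−a)) = 0.44099 rad → d = 6371·c ≈ 2809.57 km.

2810 km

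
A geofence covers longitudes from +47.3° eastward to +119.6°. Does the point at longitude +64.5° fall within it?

Yes

Band width going east from +47.3° to +119.6°: ((119.6 − 47.3) mod 360) = 72.3°.
Offset of +64.5° east of the west edge: ((64.5 − 47.3) mod 360) = 17.2°.
17.2° ≤ 72.3° ⇒ inside.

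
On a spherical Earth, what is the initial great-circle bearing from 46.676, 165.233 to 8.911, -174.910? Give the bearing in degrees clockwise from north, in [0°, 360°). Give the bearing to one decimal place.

149.5°

Δλ = -174.910 − 165.233 = -340.143°; wrapped into (−180°, 180°]: 19.857°.
θ = atan2( sin Δλ · cos φ₂ , cos φ₁ · sin φ₂ − sin φ₁ · cos φ₂ · cos Δλ )
  = atan2(0.33557, -0.56969) = 149.500° → normalised to [0°, 360°): 149.500°.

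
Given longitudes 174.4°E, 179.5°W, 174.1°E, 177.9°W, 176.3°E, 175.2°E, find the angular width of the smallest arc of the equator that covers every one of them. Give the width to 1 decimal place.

8.0°

Sort the longitudes: -179.5°, -177.9°, +174.1°, +174.4°, +175.2°, +176.3°.
Eastward gaps between consecutive values (wrapping around): 1.6°, 352.0°, 0.3°, 0.8°, 1.1°, 4.2°.
Largest gap = 352.0° ⇒ minimal covering band is its complement: 360° − 352.0° = 8.0°.
Band runs from +174.1° eastward to -177.9°, crossing the antimeridian.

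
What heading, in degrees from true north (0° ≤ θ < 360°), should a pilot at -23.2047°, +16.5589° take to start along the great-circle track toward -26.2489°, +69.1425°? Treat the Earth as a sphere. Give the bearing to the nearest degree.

105°

Δλ = 69.1425 − 16.5589 = 52.5836°.
θ = atan2( sin Δλ · cos φ₂ , cos φ₁ · sin φ₂ − sin φ₁ · cos φ₂ · cos Δλ )
  = atan2(0.71234, -0.19177) = 105.068° → normalised to [0°, 360°): 105.068°.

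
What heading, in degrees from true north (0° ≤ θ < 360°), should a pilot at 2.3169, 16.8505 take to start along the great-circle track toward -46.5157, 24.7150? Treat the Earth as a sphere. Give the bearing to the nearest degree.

Δλ = 24.7150 − 16.8505 = 7.8645°.
θ = atan2( sin Δλ · cos φ₂ , cos φ₁ · sin φ₂ − sin φ₁ · cos φ₂ · cos Δλ )
  = atan2(0.09416, -0.75253) = 172.868° → normalised to [0°, 360°): 172.868°.

173°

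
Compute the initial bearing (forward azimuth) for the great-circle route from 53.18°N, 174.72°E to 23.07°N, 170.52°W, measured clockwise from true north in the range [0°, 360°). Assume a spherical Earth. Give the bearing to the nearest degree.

Δλ = -170.52 − 174.72 = -345.24°; wrapped into (−180°, 180°]: 14.76°.
θ = atan2( sin Δλ · cos φ₂ , cos φ₁ · sin φ₂ − sin φ₁ · cos φ₂ · cos Δλ )
  = atan2(0.23440, -0.47736) = 153.848° → normalised to [0°, 360°): 153.848°.

154°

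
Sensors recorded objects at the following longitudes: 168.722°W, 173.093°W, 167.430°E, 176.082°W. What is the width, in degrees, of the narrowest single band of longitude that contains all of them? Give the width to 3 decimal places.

Sort the longitudes: -176.082°, -173.093°, -168.722°, +167.430°.
Eastward gaps between consecutive values (wrapping around): 2.989°, 4.371°, 336.152°, 16.488°.
Largest gap = 336.152° ⇒ minimal covering band is its complement: 360° − 336.152° = 23.848°.
Band runs from +167.430° eastward to -168.722°, crossing the antimeridian.

23.848°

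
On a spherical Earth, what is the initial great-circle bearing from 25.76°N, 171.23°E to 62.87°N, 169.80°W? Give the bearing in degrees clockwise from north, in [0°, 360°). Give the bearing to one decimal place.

Δλ = -169.80 − 171.23 = -341.03°; wrapped into (−180°, 180°]: 18.97°.
θ = atan2( sin Δλ · cos φ₂ , cos φ₁ · sin φ₂ − sin φ₁ · cos φ₂ · cos Δλ )
  = atan2(0.14824, 0.61411) = 13.571° → normalised to [0°, 360°): 13.571°.

13.6°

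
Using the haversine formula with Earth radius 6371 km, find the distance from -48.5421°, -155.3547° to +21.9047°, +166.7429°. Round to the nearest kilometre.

8691 km

Δλ = 166.7429 − -155.3547 = 322.0976°; wrapped into (−180°, 180°]: -37.9024°.
Δφ = 21.9047 − -48.5421 = 70.4468°.
a = sin²(Δφ/2) + cos φ₁ · cos φ₂ · sin²(Δλ/2) = 0.397447.
c = 2·atan2(√a, √(1−a)) = 1.36422 rad → d = 6371·c ≈ 8691.47 km.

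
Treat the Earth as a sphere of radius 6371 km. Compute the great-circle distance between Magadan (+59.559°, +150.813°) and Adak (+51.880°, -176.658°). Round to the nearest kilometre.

Δλ = -176.658 − 150.813 = -327.471°; wrapped into (−180°, 180°]: 32.529°.
Δφ = 51.880 − 59.559 = -7.679°.
a = sin²(Δφ/2) + cos φ₁ · cos φ₂ · sin²(Δλ/2) = 0.029017.
c = 2·atan2(√a, √(1−a)) = 0.34236 rad → d = 6371·c ≈ 2181.15 km.

2181 km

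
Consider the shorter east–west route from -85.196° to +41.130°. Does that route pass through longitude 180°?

No

Signed shortest Δλ = ((41.130 − -85.196 + 180) mod 360) − 180 = 126.326°.
Going east by 126.326° from -85.196° reaches +41.130° without touching 180°.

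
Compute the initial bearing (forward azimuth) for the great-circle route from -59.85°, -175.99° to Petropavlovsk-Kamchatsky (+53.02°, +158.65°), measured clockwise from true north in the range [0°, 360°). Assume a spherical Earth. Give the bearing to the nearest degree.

344°

Δλ = 158.65 − -175.99 = 334.64°; wrapped into (−180°, 180°]: -25.36°.
θ = atan2( sin Δλ · cos φ₂ , cos φ₁ · sin φ₂ − sin φ₁ · cos φ₂ · cos Δλ )
  = atan2(-0.25764, 0.87126) = -16.473° → normalised to [0°, 360°): 343.527°.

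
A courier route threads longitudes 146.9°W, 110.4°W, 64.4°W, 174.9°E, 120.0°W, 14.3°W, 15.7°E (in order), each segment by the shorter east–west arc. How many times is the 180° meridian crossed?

Leg 1: -146.9° → -110.4°, shortest Δλ = 36.5° (east) — does not cross 180°.
Leg 2: -110.4° → -64.4°, shortest Δλ = 46.0° (east) — does not cross 180°.
Leg 3: -64.4° → +174.9°, shortest Δλ = -120.7° (west) — crosses 180°.
Leg 4: +174.9° → -120.0°, shortest Δλ = 65.1° (east) — crosses 180°.
Leg 5: -120.0° → -14.3°, shortest Δλ = 105.7° (east) — does not cross 180°.
Leg 6: -14.3° → +15.7°, shortest Δλ = 30.0° (east) — does not cross 180°.
Total crossings: 2.

2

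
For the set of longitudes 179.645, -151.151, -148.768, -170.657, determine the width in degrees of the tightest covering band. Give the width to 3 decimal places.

31.587°

Sort the longitudes: -170.657°, -151.151°, -148.768°, +179.645°.
Eastward gaps between consecutive values (wrapping around): 19.506°, 2.383°, 328.413°, 9.698°.
Largest gap = 328.413° ⇒ minimal covering band is its complement: 360° − 328.413° = 31.587°.
Band runs from +179.645° eastward to -148.768°, crossing the antimeridian.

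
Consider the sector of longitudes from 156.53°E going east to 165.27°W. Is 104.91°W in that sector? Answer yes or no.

Band width going east from +156.53° to -165.27°: ((-165.27 − 156.53) mod 360) = 38.20°.
Offset of -104.91° east of the west edge: ((-104.91 − 156.53) mod 360) = 98.56°.
98.56° > 38.20° ⇒ outside.

No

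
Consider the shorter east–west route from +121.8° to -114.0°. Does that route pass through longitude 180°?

Yes

Naïve |-114.0 − 121.8| = 235.8° > 180°, so the shorter arc goes the other way round — across 180°.
Signed shortest Δλ = ((-114.0 − 121.8 + 180) mod 360) − 180 = 124.2°.
Going east by 124.2° from +121.8° passes through 180° before reaching -114.0°.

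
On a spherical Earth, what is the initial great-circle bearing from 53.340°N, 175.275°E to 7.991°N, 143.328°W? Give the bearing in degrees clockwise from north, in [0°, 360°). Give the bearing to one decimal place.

128.1°

Δλ = -143.328 − 175.275 = -318.603°; wrapped into (−180°, 180°]: 41.397°.
θ = atan2( sin Δλ · cos φ₂ , cos φ₁ · sin φ₂ − sin φ₁ · cos φ₂ · cos Δλ )
  = atan2(0.65485, -0.51292) = 128.070° → normalised to [0°, 360°): 128.070°.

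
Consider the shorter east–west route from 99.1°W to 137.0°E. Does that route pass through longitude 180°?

Naïve |137.0 − -99.1| = 236.1° > 180°, so the shorter arc goes the other way round — across 180°.
Signed shortest Δλ = ((137.0 − -99.1 + 180) mod 360) − 180 = -123.9°.
Going west by 123.9° from -99.1° passes through 180° before reaching +137.0°.

Yes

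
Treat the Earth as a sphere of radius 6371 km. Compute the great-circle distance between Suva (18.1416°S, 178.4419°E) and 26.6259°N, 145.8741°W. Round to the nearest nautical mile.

Δλ = -145.8741 − 178.4419 = -324.3160°; wrapped into (−180°, 180°]: 35.6840°.
Δφ = 26.6259 − -18.1416 = 44.7675°.
a = sin²(Δφ/2) + cos φ₁ · cos φ₂ · sin²(Δλ/2) = 0.224764.
c = 2·atan2(√a, √(1−a)) = 0.98787 rad → d = 6371·c ≈ 6293.71 km ≈ 3398.33 nmi.

3398 nmi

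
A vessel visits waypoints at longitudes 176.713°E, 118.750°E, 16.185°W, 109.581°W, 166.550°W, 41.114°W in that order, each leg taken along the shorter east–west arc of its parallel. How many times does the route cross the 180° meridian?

0

Leg 1: +176.713° → +118.750°, shortest Δλ = -57.963° (west) — does not cross 180°.
Leg 2: +118.750° → -16.185°, shortest Δλ = -134.935° (west) — does not cross 180°.
Leg 3: -16.185° → -109.581°, shortest Δλ = -93.396° (west) — does not cross 180°.
Leg 4: -109.581° → -166.550°, shortest Δλ = -56.969° (west) — does not cross 180°.
Leg 5: -166.550° → -41.114°, shortest Δλ = 125.436° (east) — does not cross 180°.
Total crossings: 0.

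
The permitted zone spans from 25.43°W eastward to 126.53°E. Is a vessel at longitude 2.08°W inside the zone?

Yes

Band width going east from -25.43° to +126.53°: ((126.53 − -25.43) mod 360) = 151.96°.
Offset of -2.08° east of the west edge: ((-2.08 − -25.43) mod 360) = 23.35°.
23.35° ≤ 151.96° ⇒ inside.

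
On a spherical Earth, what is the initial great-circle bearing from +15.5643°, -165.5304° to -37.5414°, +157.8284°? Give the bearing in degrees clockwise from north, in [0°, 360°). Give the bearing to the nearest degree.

212°

Δλ = 157.8284 − -165.5304 = 323.3588°; wrapped into (−180°, 180°]: -36.6412°.
θ = atan2( sin Δλ · cos φ₂ , cos φ₁ · sin φ₂ − sin φ₁ · cos φ₂ · cos Δλ )
  = atan2(-0.47321, -0.75770) = -148.014° → normalised to [0°, 360°): 211.986°.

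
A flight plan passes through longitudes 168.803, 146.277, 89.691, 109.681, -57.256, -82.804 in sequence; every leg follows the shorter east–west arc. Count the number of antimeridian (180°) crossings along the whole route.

Leg 1: +168.803° → +146.277°, shortest Δλ = -22.526° (west) — does not cross 180°.
Leg 2: +146.277° → +89.691°, shortest Δλ = -56.586° (west) — does not cross 180°.
Leg 3: +89.691° → +109.681°, shortest Δλ = 19.99° (east) — does not cross 180°.
Leg 4: +109.681° → -57.256°, shortest Δλ = -166.937° (west) — does not cross 180°.
Leg 5: -57.256° → -82.804°, shortest Δλ = -25.548° (west) — does not cross 180°.
Total crossings: 0.

0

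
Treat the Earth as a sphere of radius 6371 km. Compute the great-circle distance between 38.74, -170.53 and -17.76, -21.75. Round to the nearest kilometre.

16201 km

Δλ = -21.75 − -170.53 = 148.78°.
Δφ = -17.76 − 38.74 = -56.50°.
a = sin²(Δφ/2) + cos φ₁ · cos φ₂ · sin²(Δλ/2) = 0.913066.
c = 2·atan2(√a, √(1−a)) = 2.54301 rad → d = 6371·c ≈ 16201.49 km.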